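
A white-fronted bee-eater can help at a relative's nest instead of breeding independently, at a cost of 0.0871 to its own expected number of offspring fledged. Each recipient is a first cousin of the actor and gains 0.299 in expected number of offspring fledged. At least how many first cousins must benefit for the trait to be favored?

r to a first cousin = 0.125 (first cousins share one grandparent pair — two paths of length 4: r = 2·(1/2)^4 = 1/8).
Hamilton's rule: n·r·B > C  ⇒  n > C/(r·B) = 0.0871/(0.125·0.299) = 2.33.
The smallest integer exceeding 2.33 is 3.

3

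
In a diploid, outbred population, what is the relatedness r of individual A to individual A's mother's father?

0.25

Each parent–offspring link contributes a factor of 1/2, and independent paths through distinct common ancestors add.
Two parent–offspring links: r = (1/2)^2 = 1/4.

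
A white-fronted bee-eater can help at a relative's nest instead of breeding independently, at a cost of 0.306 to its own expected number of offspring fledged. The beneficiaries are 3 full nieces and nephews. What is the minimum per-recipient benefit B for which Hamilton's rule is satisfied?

0.408

r to a full niece or nephew = 1/4 (full aunt/uncle↔niece/nephew: two paths of length 3 through the shared grandparent pair: r = 2·(1/2)^3 = 1/4).
Hamilton's rule with n recipients of equal r: n·r·B > C, so B > C/(n·r) = 0.306/(3·0.25) = 0.408.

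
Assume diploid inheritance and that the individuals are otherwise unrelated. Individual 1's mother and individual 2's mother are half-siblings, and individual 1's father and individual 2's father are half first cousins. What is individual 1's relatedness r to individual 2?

0.078125

Wright's path rule: contributions from independent ancestry routes add.
Individual 1 and individual 2 are related in two ways: half first cousins through their mothers (r = 1/16) and half second cousins through their fathers (r = 1/64).
r = 1/16 + 1/64 = 0.078125.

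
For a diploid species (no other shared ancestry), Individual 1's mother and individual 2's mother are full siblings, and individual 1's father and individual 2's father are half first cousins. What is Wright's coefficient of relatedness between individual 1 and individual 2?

0.140625

Relatedness sums over independent paths through distinct common ancestors.
Individual 1 and individual 2 are related in two ways: first cousins through their mothers (r = 1/8) and half second cousins through their fathers (r = 1/64).
r = 1/8 + 1/64 = 0.140625.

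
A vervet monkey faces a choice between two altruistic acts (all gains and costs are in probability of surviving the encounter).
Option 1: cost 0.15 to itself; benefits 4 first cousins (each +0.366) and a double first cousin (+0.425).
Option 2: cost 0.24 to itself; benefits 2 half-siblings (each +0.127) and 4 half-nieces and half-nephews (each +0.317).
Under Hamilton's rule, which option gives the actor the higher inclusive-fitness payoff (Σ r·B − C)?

Option 1

Option 1: r to a first cousin = 0.125.
Option 1: r to a double first cousin = 0.25.
Option 1: Σ r·B − C = (4·0.125·0.366 + 1·0.25·0.425) − 0.15 = 0.13925.
Option 2: r to a half-sibling = 0.25.
Option 2: r to a half-niece or half-nephew = 0.125.
Option 2: Σ r·B − C = (2·0.25·0.127 + 4·0.125·0.317) − 0.24 = -0.018.
Option 1 has the higher net inclusive-fitness payoff.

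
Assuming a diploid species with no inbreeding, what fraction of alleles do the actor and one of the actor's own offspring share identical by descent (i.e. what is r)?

Each parent–offspring link contributes a factor of 1/2, and independent paths through distinct common ancestors add.
One parent–offspring link: r = (1/2)^1 = 1/2.

0.5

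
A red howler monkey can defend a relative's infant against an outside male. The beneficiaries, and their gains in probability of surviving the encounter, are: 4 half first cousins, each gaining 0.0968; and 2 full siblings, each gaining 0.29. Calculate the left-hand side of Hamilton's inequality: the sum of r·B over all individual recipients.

r to a half first cousin = 0.0625 (half first cousins share one grandparent — one path of length 4: r = (1/2)^4 = 1/16).
r to a full sibling = 1/2 (full sibs share both parents — two paths of length 2: r = 2·(1/2)^2 = 1/2).
Summing one r·B term per recipient: 4·0.0625·0.0968 + 2·0.5·0.29 = 0.3142.

0.3142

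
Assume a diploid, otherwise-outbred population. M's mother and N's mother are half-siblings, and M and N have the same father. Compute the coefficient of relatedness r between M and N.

Independent pedigree routes through distinct common ancestors add.
M and N are related in two ways: half first cousins through their mothers (r = 1/16) and half-sibs through their shared father (r = 1/4).
r = 1/16 + 1/4 = 5/16 = 0.3125.

0.3125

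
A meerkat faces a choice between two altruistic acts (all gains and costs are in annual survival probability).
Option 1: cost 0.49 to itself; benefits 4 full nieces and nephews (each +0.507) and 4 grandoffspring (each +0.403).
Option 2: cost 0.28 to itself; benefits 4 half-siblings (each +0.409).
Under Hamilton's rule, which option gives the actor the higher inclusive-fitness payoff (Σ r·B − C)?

Option 1

Option 1: r to a full niece or nephew = 0.25.
Option 1: r to a grandoffspring = 0.25.
Option 1: Σ r·B − C = (4·0.25·0.507 + 4·0.25·0.403) − 0.49 = 0.42.
Option 2: r to a half-sibling = 0.25.
Option 2: Σ r·B − C = (4·0.25·0.409) − 0.28 = 0.129.
Option 1 has the higher net inclusive-fitness payoff.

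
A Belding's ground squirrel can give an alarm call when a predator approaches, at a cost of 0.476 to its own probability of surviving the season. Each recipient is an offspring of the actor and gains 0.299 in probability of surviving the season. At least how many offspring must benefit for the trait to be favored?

r to an offspring = 1/2 (one parent–offspring link: r = (1/2)^1 = 1/2).
Hamilton's rule: n·r·B > C  ⇒  n > C/(r·B) = 0.476/(0.5·0.299) = 3.184.
The smallest integer exceeding 3.184 is 4.

4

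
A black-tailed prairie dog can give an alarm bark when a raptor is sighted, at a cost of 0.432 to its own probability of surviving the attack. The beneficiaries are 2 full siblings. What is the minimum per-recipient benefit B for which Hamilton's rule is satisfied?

r to a full sibling = 0.5 (full sibs share both parents — two paths of length 2: r = 2·(1/2)^2 = 1/2).
Hamilton's rule with n recipients of equal r: n·r·B > C, so B > C/(n·r) = 0.432/(2·0.5) = 0.432.

0.432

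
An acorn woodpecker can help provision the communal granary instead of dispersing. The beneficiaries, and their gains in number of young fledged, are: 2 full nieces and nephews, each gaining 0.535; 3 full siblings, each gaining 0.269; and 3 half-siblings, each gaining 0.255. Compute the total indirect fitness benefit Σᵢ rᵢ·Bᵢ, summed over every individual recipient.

0.86225

r to a full niece or nephew = 0.25 (full aunt/uncle↔niece/nephew: two paths of length 3 through the shared grandparent pair: r = 2·(1/2)^3 = 1/4).
r to a full sibling = 1/2 (full sibs share both parents — two paths of length 2: r = 2·(1/2)^2 = 1/2).
r to a half-sibling = 0.25 (half-sibs share one parent — one path of length 2: r = (1/2)^2 = 1/4).
Summing one r·B term per recipient: 2·0.25·0.535 + 3·0.5·0.269 + 3·0.25·0.255 = 0.86225.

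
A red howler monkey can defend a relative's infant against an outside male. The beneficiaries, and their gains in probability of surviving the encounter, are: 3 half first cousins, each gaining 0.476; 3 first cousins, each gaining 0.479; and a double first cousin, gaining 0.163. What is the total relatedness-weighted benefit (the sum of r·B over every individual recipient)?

r to a half first cousin = 1/16 (half first cousins share one grandparent — one path of length 4: r = (1/2)^4 = 1/16).
r to a first cousin = 0.125 (first cousins share one grandparent pair — two paths of length 4: r = 2·(1/2)^4 = 1/8).
r to a double first cousin = 0.25 (double first cousins share both grandparent pairs — four paths of length 4: r = 4·(1/2)^4 = 1/4).
Summing one r·B term per recipient: 3·0.0625·0.476 + 3·0.125·0.479 + 1·0.25·0.163 = 0.309625.

0.309625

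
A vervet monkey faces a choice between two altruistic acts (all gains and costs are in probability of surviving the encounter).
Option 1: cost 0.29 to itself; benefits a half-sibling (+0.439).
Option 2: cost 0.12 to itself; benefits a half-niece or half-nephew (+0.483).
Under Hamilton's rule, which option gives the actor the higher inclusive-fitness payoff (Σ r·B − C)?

Option 1: r to a half-sibling = 0.25.
Option 1: Σ r·B − C = (1·0.25·0.439) − 0.29 = -0.18025.
Option 2: r to a half-niece or half-nephew = 0.125.
Option 2: Σ r·B − C = (1·0.125·0.483) − 0.12 = -0.059625.
Option 2 has the higher net inclusive-fitness payoff.

Option 2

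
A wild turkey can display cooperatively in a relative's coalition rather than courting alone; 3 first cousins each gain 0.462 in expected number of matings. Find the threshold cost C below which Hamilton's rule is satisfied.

r to a first cousin = 0.125 (first cousins share one grandparent pair — two paths of length 4: r = 2·(1/2)^4 = 1/8).
Hamilton's rule: n·r·B > C, so the trait is favored while C < n·r·B = 3·0.125·0.462 = 0.17325.

0.17325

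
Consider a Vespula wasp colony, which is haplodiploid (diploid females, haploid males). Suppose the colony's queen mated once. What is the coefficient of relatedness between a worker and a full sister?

0.75

Haplodiploid full sisters inherit their father's entire haploid genome identically (contributing 1/2) and on average half of their mother's contribution (1/2 · 1/2 = 1/4); r = 1/2 + 1/4 = 3/4.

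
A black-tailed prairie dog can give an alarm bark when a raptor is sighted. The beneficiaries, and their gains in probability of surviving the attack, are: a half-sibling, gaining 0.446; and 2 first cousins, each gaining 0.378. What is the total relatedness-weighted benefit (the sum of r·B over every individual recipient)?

0.206

r to a half-sibling = 1/4 (half-sibs share one parent — one path of length 2: r = (1/2)^2 = 1/4).
r to a first cousin = 0.125 (first cousins share one grandparent pair — two paths of length 4: r = 2·(1/2)^4 = 1/8).
Summing one r·B term per recipient: 1·0.25·0.446 + 2·0.125·0.378 = 0.206.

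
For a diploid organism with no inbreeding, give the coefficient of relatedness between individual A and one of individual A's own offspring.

0.5

Each parent–offspring link contributes a factor of 1/2, and independent paths through distinct common ancestors add.
One parent–offspring link: r = (1/2)^1 = 1/2.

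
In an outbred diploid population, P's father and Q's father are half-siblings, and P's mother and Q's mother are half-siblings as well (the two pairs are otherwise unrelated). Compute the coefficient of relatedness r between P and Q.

0.125

Wright's path rule: contributions from independent ancestry routes add.
P and Q are related in two ways: half first cousins through their fathers (r = 1/16) and half first cousins through their mothers (r = 1/16).
r = 1/16 + 1/16 = 0.125.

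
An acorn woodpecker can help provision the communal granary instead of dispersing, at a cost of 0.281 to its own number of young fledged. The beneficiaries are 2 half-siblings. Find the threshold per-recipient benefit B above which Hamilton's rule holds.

r to a half-sibling = 0.25 (half-sibs share one parent — one path of length 2: r = (1/2)^2 = 1/4).
Hamilton's rule with n recipients of equal r: n·r·B > C, so B > C/(n·r) = 0.281/(2·0.25) = 0.562.

0.562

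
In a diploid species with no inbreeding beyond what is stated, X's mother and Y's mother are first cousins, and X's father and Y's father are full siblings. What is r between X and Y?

With two independent routes of shared ancestry, r is the sum of the two contributions.
X and Y are related in two ways: second cousins through their mothers (r = 1/32) and first cousins through their fathers (r = 1/8).
r = 1/32 + 1/8 = 5/32 = 0.15625.

0.15625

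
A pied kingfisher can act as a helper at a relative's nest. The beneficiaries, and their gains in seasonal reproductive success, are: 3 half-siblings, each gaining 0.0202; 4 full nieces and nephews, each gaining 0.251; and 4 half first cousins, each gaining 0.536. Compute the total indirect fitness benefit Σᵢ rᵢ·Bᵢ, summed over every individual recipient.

0.40015

r to a half-sibling = 0.25 (half-sibs share one parent — one path of length 2: r = (1/2)^2 = 1/4).
r to a full niece or nephew = 0.25 (full aunt/uncle↔niece/nephew: two paths of length 3 through the shared grandparent pair: r = 2·(1/2)^3 = 1/4).
r to a half first cousin = 1/16 (half first cousins share one grandparent — one path of length 4: r = (1/2)^4 = 1/16).
Summing one r·B term per recipient: 3·0.25·0.0202 + 4·0.25·0.251 + 4·0.0625·0.536 = 0.40015.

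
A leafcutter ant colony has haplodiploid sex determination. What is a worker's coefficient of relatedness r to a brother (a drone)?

Her haploid brother carries none of their father's genes and a random half of their mother's genome; that half matches the maternal half of her own genome with probability 1/2: r = 1/2 · 1/2 = 1/4.

0.25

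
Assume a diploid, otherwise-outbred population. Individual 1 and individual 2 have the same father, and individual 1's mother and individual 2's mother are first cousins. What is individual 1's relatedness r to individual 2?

Independent pedigree routes through distinct common ancestors add.
Individual 1 and individual 2 are related in two ways: half-sibs through their shared father (r = 1/4) and second cousins through their mothers (r = 1/32).
r = 1/4 + 1/32 = 9/32 = 0.28125.

0.28125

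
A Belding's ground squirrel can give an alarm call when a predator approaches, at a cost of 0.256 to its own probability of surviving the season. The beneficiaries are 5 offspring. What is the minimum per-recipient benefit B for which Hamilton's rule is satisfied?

0.1024

r to an offspring = 1/2 (one parent–offspring link: r = (1/2)^1 = 1/2).
Hamilton's rule with n recipients of equal r: n·r·B > C, so B > C/(n·r) = 0.256/(5·0.5) = 0.1024.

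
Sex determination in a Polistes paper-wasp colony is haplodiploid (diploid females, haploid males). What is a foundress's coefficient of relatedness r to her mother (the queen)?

One meiotic link between diploid queen and diploid daughter: r = 1/2.

0.5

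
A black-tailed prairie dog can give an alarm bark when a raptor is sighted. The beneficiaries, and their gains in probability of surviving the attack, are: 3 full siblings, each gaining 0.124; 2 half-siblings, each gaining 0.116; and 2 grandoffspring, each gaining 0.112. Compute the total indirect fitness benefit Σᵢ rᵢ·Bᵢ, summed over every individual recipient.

0.3

r to a full sibling = 0.5 (full sibs share both parents — two paths of length 2: r = 2·(1/2)^2 = 1/2).
r to a half-sibling = 1/4 (half-sibs share one parent — one path of length 2: r = (1/2)^2 = 1/4).
r to a grandoffspring = 0.25 (two parent–offspring links: r = (1/2)^2 = 1/4).
Summing one r·B term per recipient: 3·0.5·0.124 + 2·0.25·0.116 + 2·0.25·0.112 = 0.3.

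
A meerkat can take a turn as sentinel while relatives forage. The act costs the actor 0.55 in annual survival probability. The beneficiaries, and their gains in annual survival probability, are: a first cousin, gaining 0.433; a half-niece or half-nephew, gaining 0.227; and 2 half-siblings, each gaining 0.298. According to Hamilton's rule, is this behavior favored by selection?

No

Hamilton's rule: the trait is favored when the sum of r·B over every recipient exceeds the actor's cost C.
r to a first cousin = 0.125 (first cousins share one grandparent pair — two paths of length 4: r = 2·(1/2)^4 = 1/8).
r to a half-niece or half-nephew = 0.125 (half-aunt/uncle↔niece/nephew: one path of length 3: r = (1/2)^3 = 1/8).
r to a half-sibling = 0.25 (half-sibs share one parent — one path of length 2: r = (1/2)^2 = 1/4).
Summing one r·B term per recipient: 1·0.125·0.433 + 1·0.125·0.227 + 2·0.25·0.298 = 0.2315.
0.2315 < 0.55: the indirect benefit is less than the cost.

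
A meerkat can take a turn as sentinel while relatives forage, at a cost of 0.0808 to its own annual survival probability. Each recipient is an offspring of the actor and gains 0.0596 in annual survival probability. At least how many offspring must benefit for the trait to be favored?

3

r to an offspring = 0.5 (one parent–offspring link: r = (1/2)^1 = 1/2).
Hamilton's rule: n·r·B > C  ⇒  n > C/(r·B) = 0.0808/(0.5·0.0596) = 2.711.
The smallest integer exceeding 2.711 is 3.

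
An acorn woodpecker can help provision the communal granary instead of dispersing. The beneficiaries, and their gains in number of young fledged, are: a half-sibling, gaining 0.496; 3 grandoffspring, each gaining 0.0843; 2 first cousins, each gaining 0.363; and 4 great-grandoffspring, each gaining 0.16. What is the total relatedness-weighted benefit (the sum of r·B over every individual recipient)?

0.357975

r to a half-sibling = 0.25 (half-sibs share one parent — one path of length 2: r = (1/2)^2 = 1/4).
r to a grandoffspring = 1/4 (two parent–offspring links: r = (1/2)^2 = 1/4).
r to a first cousin = 1/8 (first cousins share one grandparent pair — two paths of length 4: r = 2·(1/2)^4 = 1/8).
r to a great-grandoffspring = 0.125 (three parent–offspring links: r = (1/2)^3 = 1/8).
Summing one r·B term per recipient: 1·0.25·0.496 + 3·0.25·0.0843 + 2·0.125·0.363 + 4·0.125·0.16 = 0.357975.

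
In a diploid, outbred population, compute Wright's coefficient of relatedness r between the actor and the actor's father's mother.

Each parent–offspring link contributes a factor of 1/2, and independent paths through distinct common ancestors add.
Two parent–offspring links: r = (1/2)^2 = 1/4.

0.25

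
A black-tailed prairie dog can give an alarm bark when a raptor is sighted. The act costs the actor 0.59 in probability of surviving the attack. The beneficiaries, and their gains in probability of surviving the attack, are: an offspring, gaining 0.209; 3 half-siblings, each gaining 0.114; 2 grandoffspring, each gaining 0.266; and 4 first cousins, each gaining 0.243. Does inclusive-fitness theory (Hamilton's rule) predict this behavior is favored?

No

Hamilton's rule: the trait is favored when the sum of r·B over every recipient exceeds the actor's cost C.
r to an offspring = 0.5 (one parent–offspring link: r = (1/2)^1 = 1/2).
r to a half-sibling = 1/4 (half-sibs share one parent — one path of length 2: r = (1/2)^2 = 1/4).
r to a grandoffspring = 1/4 (two parent–offspring links: r = (1/2)^2 = 1/4).
r to a first cousin = 1/8 (first cousins share one grandparent pair — two paths of length 4: r = 2·(1/2)^4 = 1/8).
Summing one r·B term per recipient: 1·0.5·0.209 + 3·0.25·0.114 + 2·0.25·0.266 + 4·0.125·0.243 = 0.4445.
0.4445 < 0.59: the indirect benefit is less than the cost.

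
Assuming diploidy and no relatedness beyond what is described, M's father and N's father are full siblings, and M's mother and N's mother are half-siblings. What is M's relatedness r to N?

0.1875

With two independent routes of shared ancestry, r is the sum of the two contributions.
M and N are related in two ways: first cousins through their fathers (r = 1/8) and half first cousins through their mothers (r = 1/16).
r = 1/8 + 1/16 = 3/16 = 0.1875.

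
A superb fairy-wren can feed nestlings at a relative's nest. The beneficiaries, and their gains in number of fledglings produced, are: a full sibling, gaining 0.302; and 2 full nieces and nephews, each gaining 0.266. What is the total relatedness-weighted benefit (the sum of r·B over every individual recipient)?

0.284

r to a full sibling = 0.5 (full sibs share both parents — two paths of length 2: r = 2·(1/2)^2 = 1/2).
r to a full niece or nephew = 1/4 (full aunt/uncle↔niece/nephew: two paths of length 3 through the shared grandparent pair: r = 2·(1/2)^3 = 1/4).
Summing one r·B term per recipient: 1·0.5·0.302 + 2·0.25·0.266 = 0.284.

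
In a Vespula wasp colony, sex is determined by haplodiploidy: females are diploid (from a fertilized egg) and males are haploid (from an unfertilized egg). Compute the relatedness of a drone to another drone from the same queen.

0.5

Haploid brothers each carry a random half of the queen's diploid genome, so on average they share half: r = 1/2.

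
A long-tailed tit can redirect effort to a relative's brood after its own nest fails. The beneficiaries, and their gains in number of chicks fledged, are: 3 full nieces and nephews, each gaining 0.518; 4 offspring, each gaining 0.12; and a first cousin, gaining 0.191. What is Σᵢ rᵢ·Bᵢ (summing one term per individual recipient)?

0.652375

r to a full niece or nephew = 0.25 (full aunt/uncle↔niece/nephew: two paths of length 3 through the shared grandparent pair: r = 2·(1/2)^3 = 1/4).
r to an offspring = 1/2 (one parent–offspring link: r = (1/2)^1 = 1/2).
r to a first cousin = 1/8 (first cousins share one grandparent pair — two paths of length 4: r = 2·(1/2)^4 = 1/8).
Summing one r·B term per recipient: 3·0.25·0.518 + 4·0.5·0.12 + 1·0.125·0.191 = 0.652375.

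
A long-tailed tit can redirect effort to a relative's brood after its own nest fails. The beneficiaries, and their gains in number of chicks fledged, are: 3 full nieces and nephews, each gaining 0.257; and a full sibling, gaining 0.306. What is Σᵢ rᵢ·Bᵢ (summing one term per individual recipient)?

r to a full niece or nephew = 1/4 (full aunt/uncle↔niece/nephew: two paths of length 3 through the shared grandparent pair: r = 2·(1/2)^3 = 1/4).
r to a full sibling = 0.5 (full sibs share both parents — two paths of length 2: r = 2·(1/2)^2 = 1/2).
Summing one r·B term per recipient: 3·0.25·0.257 + 1·0.5·0.306 = 0.34575.

0.34575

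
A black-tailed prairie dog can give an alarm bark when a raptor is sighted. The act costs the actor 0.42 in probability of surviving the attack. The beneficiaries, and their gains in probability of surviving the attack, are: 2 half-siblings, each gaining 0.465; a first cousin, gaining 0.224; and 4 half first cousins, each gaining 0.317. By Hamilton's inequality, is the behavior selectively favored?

Hamilton's rule: the trait is favored when the sum of r·B over every recipient exceeds the actor's cost C.
r to a half-sibling = 1/4 (half-sibs share one parent — one path of length 2: r = (1/2)^2 = 1/4).
r to a first cousin = 1/8 (first cousins share one grandparent pair — two paths of length 4: r = 2·(1/2)^4 = 1/8).
r to a half first cousin = 1/16 (half first cousins share one grandparent — one path of length 4: r = (1/2)^4 = 1/16).
Summing one r·B term per recipient: 2·0.25·0.465 + 1·0.125·0.224 + 4·0.0625·0.317 = 0.33975.
0.33975 < 0.42: the indirect benefit is less than the cost.

No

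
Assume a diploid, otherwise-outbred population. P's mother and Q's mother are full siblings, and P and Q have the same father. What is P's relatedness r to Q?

0.375

Independent pedigree routes through distinct common ancestors add.
P and Q are related in two ways: first cousins through their mothers (r = 1/8) and half-sibs through their shared father (r = 1/4).
r = 1/8 + 1/4 = 3/8 = 0.375.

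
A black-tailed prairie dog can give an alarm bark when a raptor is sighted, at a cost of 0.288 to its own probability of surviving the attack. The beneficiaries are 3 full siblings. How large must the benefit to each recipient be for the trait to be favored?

0.192

r to a full sibling = 0.5 (full sibs share both parents — two paths of length 2: r = 2·(1/2)^2 = 1/2).
Hamilton's rule with n recipients of equal r: n·r·B > C, so B > C/(n·r) = 0.288/(3·0.5) = 0.192.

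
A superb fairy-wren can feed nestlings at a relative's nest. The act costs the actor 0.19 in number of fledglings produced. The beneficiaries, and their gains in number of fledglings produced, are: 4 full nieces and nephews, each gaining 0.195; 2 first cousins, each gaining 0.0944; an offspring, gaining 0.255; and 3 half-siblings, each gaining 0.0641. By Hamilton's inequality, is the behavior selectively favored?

Hamilton's rule: the trait is favored when the sum of r·B over every recipient exceeds the actor's cost C.
r to a full niece or nephew = 1/4 (full aunt/uncle↔niece/nephew: two paths of length 3 through the shared grandparent pair: r = 2·(1/2)^3 = 1/4).
r to a first cousin = 1/8 (first cousins share one grandparent pair — two paths of length 4: r = 2·(1/2)^4 = 1/8).
r to an offspring = 0.5 (one parent–offspring link: r = (1/2)^1 = 1/2).
r to a half-sibling = 0.25 (half-sibs share one parent — one path of length 2: r = (1/2)^2 = 1/4).
Summing one r·B term per recipient: 4·0.25·0.195 + 2·0.125·0.0944 + 1·0.5·0.255 + 3·0.25·0.0641 = 0.394175.
0.394175 > 0.19: the indirect benefit exceeds the cost.

Yes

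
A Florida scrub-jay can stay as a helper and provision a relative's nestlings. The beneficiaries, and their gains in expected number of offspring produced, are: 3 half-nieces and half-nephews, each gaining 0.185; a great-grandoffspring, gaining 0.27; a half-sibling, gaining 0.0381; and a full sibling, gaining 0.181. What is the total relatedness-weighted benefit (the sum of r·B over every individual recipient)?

r to a half-niece or half-nephew = 1/8 (half-aunt/uncle↔niece/nephew: one path of length 3: r = (1/2)^3 = 1/8).
r to a great-grandoffspring = 1/8 (three parent–offspring links: r = (1/2)^3 = 1/8).
r to a half-sibling = 0.25 (half-sibs share one parent — one path of length 2: r = (1/2)^2 = 1/4).
r to a full sibling = 0.5 (full sibs share both parents — two paths of length 2: r = 2·(1/2)^2 = 1/2).
Summing one r·B term per recipient: 3·0.125·0.185 + 1·0.125·0.27 + 1·0.25·0.0381 + 1·0.5·0.181 = 0.20315.

0.20315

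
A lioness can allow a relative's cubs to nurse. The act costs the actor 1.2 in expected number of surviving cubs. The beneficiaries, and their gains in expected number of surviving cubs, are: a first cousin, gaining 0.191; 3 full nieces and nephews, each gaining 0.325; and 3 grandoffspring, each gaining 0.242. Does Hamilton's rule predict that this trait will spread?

Hamilton's rule: the trait is favored when the sum of r·B over every recipient exceeds the actor's cost C.
r to a first cousin = 0.125 (first cousins share one grandparent pair — two paths of length 4: r = 2·(1/2)^4 = 1/8).
r to a full niece or nephew = 0.25 (full aunt/uncle↔niece/nephew: two paths of length 3 through the shared grandparent pair: r = 2·(1/2)^3 = 1/4).
r to a grandoffspring = 1/4 (two parent–offspring links: r = (1/2)^2 = 1/4).
Summing one r·B term per recipient: 1·0.125·0.191 + 3·0.25·0.325 + 3·0.25·0.242 = 0.449125.
0.449125 < 1.2: the indirect benefit is less than the cost.

No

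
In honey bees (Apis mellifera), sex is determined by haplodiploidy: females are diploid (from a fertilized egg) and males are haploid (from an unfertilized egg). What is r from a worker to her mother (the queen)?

0.5

One meiotic link between diploid queen and diploid daughter: r = 1/2.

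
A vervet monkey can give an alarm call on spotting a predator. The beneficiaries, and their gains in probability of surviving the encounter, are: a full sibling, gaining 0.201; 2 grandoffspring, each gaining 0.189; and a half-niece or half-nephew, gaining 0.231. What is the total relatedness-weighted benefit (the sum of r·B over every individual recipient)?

0.223875

r to a full sibling = 1/2 (full sibs share both parents — two paths of length 2: r = 2·(1/2)^2 = 1/2).
r to a grandoffspring = 1/4 (two parent–offspring links: r = (1/2)^2 = 1/4).
r to a half-niece or half-nephew = 1/8 (half-aunt/uncle↔niece/nephew: one path of length 3: r = (1/2)^3 = 1/8).
Summing one r·B term per recipient: 1·0.5·0.201 + 2·0.25·0.189 + 1·0.125·0.231 = 0.223875.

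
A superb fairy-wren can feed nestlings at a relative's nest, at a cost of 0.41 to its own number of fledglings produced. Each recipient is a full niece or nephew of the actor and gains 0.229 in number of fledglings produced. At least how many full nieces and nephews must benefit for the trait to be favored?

r to a full niece or nephew = 0.25 (full aunt/uncle↔niece/nephew: two paths of length 3 through the shared grandparent pair: r = 2·(1/2)^3 = 1/4).
Hamilton's rule: n·r·B > C  ⇒  n > C/(r·B) = 0.41/(0.25·0.229) = 7.162.
The smallest integer exceeding 7.162 is 8.

8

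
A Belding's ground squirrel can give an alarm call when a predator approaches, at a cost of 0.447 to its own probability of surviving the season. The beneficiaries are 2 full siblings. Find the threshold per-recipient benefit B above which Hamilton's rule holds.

0.447

r to a full sibling = 1/2 (full sibs share both parents — two paths of length 2: r = 2·(1/2)^2 = 1/2).
Hamilton's rule with n recipients of equal r: n·r·B > C, so B > C/(n·r) = 0.447/(2·0.5) = 0.447.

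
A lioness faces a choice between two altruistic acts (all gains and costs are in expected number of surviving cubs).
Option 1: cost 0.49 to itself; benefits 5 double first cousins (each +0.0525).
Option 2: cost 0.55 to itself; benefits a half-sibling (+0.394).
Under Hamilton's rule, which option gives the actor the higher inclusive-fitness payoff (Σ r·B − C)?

Option 1

Option 1: r to a double first cousin = 0.25.
Option 1: Σ r·B − C = (5·0.25·0.0525) − 0.49 = -0.424375.
Option 2: r to a half-sibling = 0.25.
Option 2: Σ r·B − C = (1·0.25·0.394) − 0.55 = -0.4515.
Option 1 has the higher net inclusive-fitness payoff.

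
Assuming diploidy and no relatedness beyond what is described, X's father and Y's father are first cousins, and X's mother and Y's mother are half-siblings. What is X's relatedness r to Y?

Wright's path rule: contributions from independent ancestry routes add.
X and Y are related in two ways: second cousins through their fathers (r = 1/32) and half first cousins through their mothers (r = 1/16).
r = 1/32 + 1/16 = 0.09375.

0.09375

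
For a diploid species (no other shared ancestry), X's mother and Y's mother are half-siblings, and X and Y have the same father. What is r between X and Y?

Relatedness sums over independent paths through distinct common ancestors.
X and Y are related in two ways: half first cousins through their mothers (r = 1/16) and half-sibs through their shared father (r = 1/4).
r = 1/16 + 1/4 = 5/16 = 0.3125.

0.3125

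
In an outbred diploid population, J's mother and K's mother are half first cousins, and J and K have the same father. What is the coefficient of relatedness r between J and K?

Independent pedigree routes through distinct common ancestors add.
J and K are related in two ways: half second cousins through their mothers (r = 1/64) and half-sibs through their shared father (r = 1/4).
r = 1/64 + 1/4 = 0.265625.

0.265625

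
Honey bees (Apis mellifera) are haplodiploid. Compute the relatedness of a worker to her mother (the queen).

One meiotic link between diploid queen and diploid daughter: r = 1/2.

0.5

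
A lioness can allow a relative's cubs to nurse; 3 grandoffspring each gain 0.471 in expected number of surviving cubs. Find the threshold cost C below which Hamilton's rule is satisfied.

0.35325

r to a grandoffspring = 1/4 (two parent–offspring links: r = (1/2)^2 = 1/4).
Hamilton's rule: n·r·B > C, so the trait is favored while C < n·r·B = 3·0.25·0.471 = 0.35325.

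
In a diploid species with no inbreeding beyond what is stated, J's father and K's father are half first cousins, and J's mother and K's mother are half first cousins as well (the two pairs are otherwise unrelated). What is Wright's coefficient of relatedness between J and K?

0.03125

Independent pedigree routes through distinct common ancestors add.
J and K are related in two ways: half second cousins through their fathers (r = 1/64) and half second cousins through their mothers (r = 1/64).
r = 1/64 + 1/64 = 0.03125.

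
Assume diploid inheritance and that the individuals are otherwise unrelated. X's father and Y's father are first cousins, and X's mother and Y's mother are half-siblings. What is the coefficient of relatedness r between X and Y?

With two independent routes of shared ancestry, r is the sum of the two contributions.
X and Y are related in two ways: second cousins through their fathers (r = 1/32) and half first cousins through their mothers (r = 1/16).
r = 1/32 + 1/16 = 3/32 = 0.09375.

0.09375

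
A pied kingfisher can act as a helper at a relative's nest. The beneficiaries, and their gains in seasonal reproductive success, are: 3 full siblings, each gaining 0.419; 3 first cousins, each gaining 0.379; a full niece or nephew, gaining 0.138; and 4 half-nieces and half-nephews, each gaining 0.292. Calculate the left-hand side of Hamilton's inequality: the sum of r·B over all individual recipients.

r to a full sibling = 1/2 (full sibs share both parents — two paths of length 2: r = 2·(1/2)^2 = 1/2).
r to a first cousin = 1/8 (first cousins share one grandparent pair — two paths of length 4: r = 2·(1/2)^4 = 1/8).
r to a full niece or nephew = 1/4 (full aunt/uncle↔niece/nephew: two paths of length 3 through the shared grandparent pair: r = 2·(1/2)^3 = 1/4).
r to a half-niece or half-nephew = 1/8 (half-aunt/uncle↔niece/nephew: one path of length 3: r = (1/2)^3 = 1/8).
Summing one r·B term per recipient: 3·0.5·0.419 + 3·0.125·0.379 + 1·0.25·0.138 + 4·0.125·0.292 = 0.951125.

0.951125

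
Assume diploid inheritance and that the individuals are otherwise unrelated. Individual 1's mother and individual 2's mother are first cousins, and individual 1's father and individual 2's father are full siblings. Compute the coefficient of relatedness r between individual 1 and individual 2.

Relatedness sums over independent paths through distinct common ancestors.
Individual 1 and individual 2 are related in two ways: second cousins through their mothers (r = 1/32) and first cousins through their fathers (r = 1/8).
r = 1/32 + 1/8 = 5/32 = 0.15625.

0.15625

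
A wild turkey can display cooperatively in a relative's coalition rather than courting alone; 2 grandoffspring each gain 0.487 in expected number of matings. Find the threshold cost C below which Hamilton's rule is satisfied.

r to a grandoffspring = 1/4 (two parent–offspring links: r = (1/2)^2 = 1/4).
Hamilton's rule: n·r·B > C, so the trait is favored while C < n·r·B = 2·0.25·0.487 = 0.2435.

0.2435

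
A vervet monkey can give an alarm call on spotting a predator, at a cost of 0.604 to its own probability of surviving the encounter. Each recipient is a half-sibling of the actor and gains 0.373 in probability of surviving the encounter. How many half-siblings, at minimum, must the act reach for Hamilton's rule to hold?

r to a half-sibling = 0.25 (half-sibs share one parent — one path of length 2: r = (1/2)^2 = 1/4).
Hamilton's rule: n·r·B > C  ⇒  n > C/(r·B) = 0.604/(0.25·0.373) = 6.477.
The smallest integer exceeding 6.477 is 7.

7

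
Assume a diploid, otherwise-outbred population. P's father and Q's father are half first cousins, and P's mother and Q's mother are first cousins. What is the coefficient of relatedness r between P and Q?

Independent pedigree routes through distinct common ancestors add.
P and Q are related in two ways: half second cousins through their fathers (r = 1/64) and second cousins through their mothers (r = 1/32).
r = 1/64 + 1/32 = 3/64 = 0.046875.

0.046875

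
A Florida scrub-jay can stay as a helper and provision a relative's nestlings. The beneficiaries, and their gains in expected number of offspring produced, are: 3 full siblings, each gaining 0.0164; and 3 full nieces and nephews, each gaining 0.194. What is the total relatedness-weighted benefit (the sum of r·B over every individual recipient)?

r to a full sibling = 0.5 (full sibs share both parents — two paths of length 2: r = 2·(1/2)^2 = 1/2).
r to a full niece or nephew = 1/4 (full aunt/uncle↔niece/nephew: two paths of length 3 through the shared grandparent pair: r = 2·(1/2)^3 = 1/4).
Summing one r·B term per recipient: 3·0.5·0.0164 + 3·0.25·0.194 = 0.1701.

0.1701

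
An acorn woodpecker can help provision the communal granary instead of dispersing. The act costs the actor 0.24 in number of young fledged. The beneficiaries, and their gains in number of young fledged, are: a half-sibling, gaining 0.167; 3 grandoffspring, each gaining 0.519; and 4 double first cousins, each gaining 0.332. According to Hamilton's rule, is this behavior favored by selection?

Hamilton's rule: the trait is favored when the sum of r·B over every recipient exceeds the actor's cost C.
r to a half-sibling = 0.25 (half-sibs share one parent — one path of length 2: r = (1/2)^2 = 1/4).
r to a grandoffspring = 1/4 (two parent–offspring links: r = (1/2)^2 = 1/4).
r to a double first cousin = 1/4 (double first cousins share both grandparent pairs — four paths of length 4: r = 4·(1/2)^4 = 1/4).
Summing one r·B term per recipient: 1·0.25·0.167 + 3·0.25·0.519 + 4·0.25·0.332 = 0.763.
0.763 > 0.24: the indirect benefit exceeds the cost.

Yes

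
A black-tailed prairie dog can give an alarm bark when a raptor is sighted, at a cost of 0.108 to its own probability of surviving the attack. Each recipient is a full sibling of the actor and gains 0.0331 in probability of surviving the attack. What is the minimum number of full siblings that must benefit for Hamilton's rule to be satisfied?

7

r to a full sibling = 1/2 (full sibs share both parents — two paths of length 2: r = 2·(1/2)^2 = 1/2).
Hamilton's rule: n·r·B > C  ⇒  n > C/(r·B) = 0.108/(0.5·0.0331) = 6.526.
The smallest integer exceeding 6.526 is 7.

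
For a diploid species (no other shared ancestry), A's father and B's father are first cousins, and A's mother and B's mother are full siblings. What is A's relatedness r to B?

Independent pedigree routes through distinct common ancestors add.
A and B are related in two ways: second cousins through their fathers (r = 1/32) and first cousins through their mothers (r = 1/8).
r = 1/32 + 1/8 = 0.15625.

0.15625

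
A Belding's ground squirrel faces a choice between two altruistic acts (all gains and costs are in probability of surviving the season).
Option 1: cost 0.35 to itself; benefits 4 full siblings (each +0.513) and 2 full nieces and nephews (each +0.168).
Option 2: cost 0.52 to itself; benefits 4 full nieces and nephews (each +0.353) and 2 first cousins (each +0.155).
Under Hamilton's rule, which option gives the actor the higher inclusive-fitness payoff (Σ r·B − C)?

Option 1

Option 1: r to a full sibling = 0.5.
Option 1: r to a full niece or nephew = 0.25.
Option 1: Σ r·B − C = (4·0.5·0.513 + 2·0.25·0.168) − 0.35 = 0.76.
Option 2: r to a full niece or nephew = 0.25.
Option 2: r to a first cousin = 0.125.
Option 2: Σ r·B − C = (4·0.25·0.353 + 2·0.125·0.155) − 0.52 = -0.12825.
Option 1 has the higher net inclusive-fitness payoff.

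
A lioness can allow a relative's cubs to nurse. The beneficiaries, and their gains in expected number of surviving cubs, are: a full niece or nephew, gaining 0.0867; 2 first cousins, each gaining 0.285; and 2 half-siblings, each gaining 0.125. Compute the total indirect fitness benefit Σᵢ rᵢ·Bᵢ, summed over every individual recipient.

r to a full niece or nephew = 0.25 (full aunt/uncle↔niece/nephew: two paths of length 3 through the shared grandparent pair: r = 2·(1/2)^3 = 1/4).
r to a first cousin = 0.125 (first cousins share one grandparent pair — two paths of length 4: r = 2·(1/2)^4 = 1/8).
r to a half-sibling = 0.25 (half-sibs share one parent — one path of length 2: r = (1/2)^2 = 1/4).
Summing one r·B term per recipient: 1·0.25·0.0867 + 2·0.125·0.285 + 2·0.25·0.125 = 0.155425.

0.155425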